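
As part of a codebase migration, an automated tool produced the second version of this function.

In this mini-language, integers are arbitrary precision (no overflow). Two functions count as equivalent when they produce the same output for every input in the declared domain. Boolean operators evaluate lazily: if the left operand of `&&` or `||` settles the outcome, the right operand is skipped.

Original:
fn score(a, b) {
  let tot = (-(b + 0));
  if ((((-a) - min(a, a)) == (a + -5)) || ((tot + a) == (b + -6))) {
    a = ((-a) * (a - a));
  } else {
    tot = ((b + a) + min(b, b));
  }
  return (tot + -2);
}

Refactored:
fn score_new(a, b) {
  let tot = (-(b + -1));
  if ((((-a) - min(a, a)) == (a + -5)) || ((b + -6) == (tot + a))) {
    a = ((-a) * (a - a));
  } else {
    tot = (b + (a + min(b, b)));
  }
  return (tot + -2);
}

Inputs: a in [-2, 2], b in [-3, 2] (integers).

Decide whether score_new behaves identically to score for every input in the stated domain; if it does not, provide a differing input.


On input a=-2, b=2, score returns -4 while score_new returns 0.
verdict: not equivalent; witness: a=-2, b=2


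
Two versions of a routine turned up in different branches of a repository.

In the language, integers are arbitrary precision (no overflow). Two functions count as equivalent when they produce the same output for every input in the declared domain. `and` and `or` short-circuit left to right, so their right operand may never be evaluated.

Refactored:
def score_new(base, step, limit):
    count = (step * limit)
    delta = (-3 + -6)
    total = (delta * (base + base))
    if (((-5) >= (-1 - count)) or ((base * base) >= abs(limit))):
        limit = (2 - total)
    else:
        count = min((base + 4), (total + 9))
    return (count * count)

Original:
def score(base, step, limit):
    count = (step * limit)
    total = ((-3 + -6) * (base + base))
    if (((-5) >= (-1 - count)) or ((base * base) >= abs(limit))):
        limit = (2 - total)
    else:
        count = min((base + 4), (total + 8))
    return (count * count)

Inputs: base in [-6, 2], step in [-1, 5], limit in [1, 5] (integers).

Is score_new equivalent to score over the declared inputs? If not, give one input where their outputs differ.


Evaluate both at base=1, step=-1, limit=2.
score: count=-2, then total=-18, then (((-5) >= (-1 - count)) or ((base * base) >= abs(limit))) is false, then count=-10, then returns 100
score_new: count=-2, then delta=-9, then total=-18, then (((-5) >= (-1 - count)) or ((base * base) >= abs(limit))) is false, then count=-9, then returns 81
100 vs 81 — the two versions disagree here.
verdict: not equivalent; witness: base=1, step=-1, limit=2


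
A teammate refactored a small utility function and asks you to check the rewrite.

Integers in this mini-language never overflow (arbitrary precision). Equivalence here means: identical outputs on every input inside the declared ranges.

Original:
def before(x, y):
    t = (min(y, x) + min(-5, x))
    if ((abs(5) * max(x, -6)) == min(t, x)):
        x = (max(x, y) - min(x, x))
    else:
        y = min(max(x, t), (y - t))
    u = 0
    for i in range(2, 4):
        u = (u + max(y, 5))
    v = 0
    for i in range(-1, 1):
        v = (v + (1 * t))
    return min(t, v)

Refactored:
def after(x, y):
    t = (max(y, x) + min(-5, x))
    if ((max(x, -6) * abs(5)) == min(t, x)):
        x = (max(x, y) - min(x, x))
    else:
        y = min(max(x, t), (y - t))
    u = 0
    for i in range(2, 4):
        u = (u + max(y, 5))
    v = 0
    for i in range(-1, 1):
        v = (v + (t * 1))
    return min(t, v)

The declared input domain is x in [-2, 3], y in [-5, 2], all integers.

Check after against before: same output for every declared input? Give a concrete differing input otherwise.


Consider the input x=-2, y=-5.
before: t=-10, then ((abs(5) * max(x, -6)) == min(t, x)) is true, then x=0, then u=0, then (i=2), then u=5, then (i=3), then u=10, then v=0, then (i=-1), then v=-10, then (i=0), then v=-20, then returns -20
after: t=-7, then ((max(x, -6) * abs(5)) == min(t, x)) is false, then y=-2, then u=0, then (i=2), then u=5, then (i=3), then u=10, then v=0, then (i=-1), then v=-7, then (i=0), then v=-14, then returns -14
-20 against -14: the behavior changed.
verdict: not equivalent; witness: x=-2, y=-5


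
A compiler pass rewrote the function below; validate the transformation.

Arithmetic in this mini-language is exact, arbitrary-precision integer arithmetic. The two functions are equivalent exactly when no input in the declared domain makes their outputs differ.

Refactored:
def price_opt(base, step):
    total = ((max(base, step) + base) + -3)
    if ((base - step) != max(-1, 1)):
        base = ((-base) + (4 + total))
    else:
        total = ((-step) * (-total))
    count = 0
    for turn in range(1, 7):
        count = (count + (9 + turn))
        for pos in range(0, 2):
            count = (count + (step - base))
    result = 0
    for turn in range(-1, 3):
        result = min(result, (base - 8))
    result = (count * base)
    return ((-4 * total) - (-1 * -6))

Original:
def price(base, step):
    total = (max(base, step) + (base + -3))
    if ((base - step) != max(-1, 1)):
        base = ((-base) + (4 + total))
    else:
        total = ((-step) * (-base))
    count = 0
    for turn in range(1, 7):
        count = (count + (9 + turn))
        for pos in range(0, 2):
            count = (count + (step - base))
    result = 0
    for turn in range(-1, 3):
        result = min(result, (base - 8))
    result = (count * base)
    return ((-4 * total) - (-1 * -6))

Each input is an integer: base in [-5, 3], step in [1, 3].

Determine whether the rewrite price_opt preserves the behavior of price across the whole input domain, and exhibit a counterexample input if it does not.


base=2, step=1 yields -14 from price but -10 from price_opt.
verdict: not equivalent; witness: base=2, step=1


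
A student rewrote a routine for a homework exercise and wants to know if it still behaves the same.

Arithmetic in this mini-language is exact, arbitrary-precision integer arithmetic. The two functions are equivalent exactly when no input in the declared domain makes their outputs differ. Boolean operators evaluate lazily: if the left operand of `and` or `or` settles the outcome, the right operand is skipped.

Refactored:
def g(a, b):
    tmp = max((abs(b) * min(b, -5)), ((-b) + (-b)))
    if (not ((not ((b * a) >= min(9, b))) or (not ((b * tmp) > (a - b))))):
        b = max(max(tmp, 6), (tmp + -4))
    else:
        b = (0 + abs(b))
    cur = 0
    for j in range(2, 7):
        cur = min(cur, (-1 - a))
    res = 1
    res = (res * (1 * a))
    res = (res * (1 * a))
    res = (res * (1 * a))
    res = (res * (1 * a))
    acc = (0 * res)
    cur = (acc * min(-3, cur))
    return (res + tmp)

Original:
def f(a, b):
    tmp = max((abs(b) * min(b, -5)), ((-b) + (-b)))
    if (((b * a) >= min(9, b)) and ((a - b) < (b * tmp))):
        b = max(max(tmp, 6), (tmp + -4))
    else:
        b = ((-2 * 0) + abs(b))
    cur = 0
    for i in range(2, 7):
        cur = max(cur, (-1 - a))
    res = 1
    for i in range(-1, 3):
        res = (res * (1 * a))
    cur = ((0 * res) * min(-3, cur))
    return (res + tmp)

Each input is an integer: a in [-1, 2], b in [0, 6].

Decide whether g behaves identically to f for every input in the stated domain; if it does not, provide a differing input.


The edit looks behavioral (`max(cur, (-1 - a))` became `min(cur, (-1 - a))`), but over these ranges it never changes the outcome; all 28 inputs agree.
verdict: equivalent


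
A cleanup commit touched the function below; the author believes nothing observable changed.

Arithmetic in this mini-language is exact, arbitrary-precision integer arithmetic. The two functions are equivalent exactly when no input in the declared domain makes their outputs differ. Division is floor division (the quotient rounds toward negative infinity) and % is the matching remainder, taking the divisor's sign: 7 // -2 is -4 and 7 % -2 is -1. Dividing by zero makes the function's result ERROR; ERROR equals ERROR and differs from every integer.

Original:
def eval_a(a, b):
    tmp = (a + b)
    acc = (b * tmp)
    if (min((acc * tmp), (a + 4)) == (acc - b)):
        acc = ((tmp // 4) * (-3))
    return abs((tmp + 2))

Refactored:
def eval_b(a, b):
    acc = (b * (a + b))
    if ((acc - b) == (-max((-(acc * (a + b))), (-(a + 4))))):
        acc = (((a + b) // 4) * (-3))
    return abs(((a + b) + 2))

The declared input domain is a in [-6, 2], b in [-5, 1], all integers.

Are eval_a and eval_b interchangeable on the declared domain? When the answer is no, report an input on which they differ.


This is a faithful refactor — local variable names differ; and arithmetic usage differs; and statement counts differ; and min/max/abs usage differs, but the computed results match everywhere.
As a probe, take a=-4, b=-3: eval_a runs tmp=-7, then acc=21, then (min((acc * tmp), (a + 4)) == (acc - b)) is false, then returns 5; eval_b runs acc=21, then ((acc - b) == (-max((-(acc * (a + b))), (-(a + 4))))) is false, then returns 5; both end at 5.
Sweeping the whole domain (63 inputs) finds no disagreement.
verdict: equivalent


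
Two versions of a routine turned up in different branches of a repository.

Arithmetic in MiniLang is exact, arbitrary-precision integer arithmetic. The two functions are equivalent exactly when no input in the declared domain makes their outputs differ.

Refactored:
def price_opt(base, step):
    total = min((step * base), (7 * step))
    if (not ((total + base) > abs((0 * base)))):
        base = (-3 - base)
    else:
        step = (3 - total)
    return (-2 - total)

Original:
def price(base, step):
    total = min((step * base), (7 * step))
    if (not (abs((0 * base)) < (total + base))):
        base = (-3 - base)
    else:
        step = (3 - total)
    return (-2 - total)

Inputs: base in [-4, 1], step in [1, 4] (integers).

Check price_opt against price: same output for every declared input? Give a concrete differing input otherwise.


This is a faithful refactor — comparison usage differs, but the computed results match everywhere.
One worked example (base=-2, step=1) — price: total=-2, then (not (abs((0 * base)) < (total + base))) is true, then base=-1, then returns 0; price_opt: total=-2, then (not ((total + base) > abs((0 * base)))) is true, then base=-1, then returns 0; agreement on 0.
Checked all 24 inputs in the declared domain: the outputs agree on every one.
verdict: equivalent


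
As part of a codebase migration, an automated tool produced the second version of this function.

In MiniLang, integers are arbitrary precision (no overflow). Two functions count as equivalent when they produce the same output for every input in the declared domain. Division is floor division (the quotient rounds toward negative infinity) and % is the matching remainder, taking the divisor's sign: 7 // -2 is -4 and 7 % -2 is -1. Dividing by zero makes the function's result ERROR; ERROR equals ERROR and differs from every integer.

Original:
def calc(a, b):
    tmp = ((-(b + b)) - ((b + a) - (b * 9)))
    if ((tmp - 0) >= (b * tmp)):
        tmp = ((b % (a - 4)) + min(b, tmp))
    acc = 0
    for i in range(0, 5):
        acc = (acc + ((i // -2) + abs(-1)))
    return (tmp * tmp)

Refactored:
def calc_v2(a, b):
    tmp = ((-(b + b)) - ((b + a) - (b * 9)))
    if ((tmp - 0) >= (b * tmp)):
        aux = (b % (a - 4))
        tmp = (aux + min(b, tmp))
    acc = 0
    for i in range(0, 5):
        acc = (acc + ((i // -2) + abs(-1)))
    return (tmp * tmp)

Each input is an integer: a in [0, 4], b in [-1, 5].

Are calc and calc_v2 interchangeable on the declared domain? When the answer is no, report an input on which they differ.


Behavior is preserved: although statement counts differ, local variable names differ, the outputs never diverge.
One worked example (a=2, b=1) — calc: tmp = 4; ((tmp - 0) >= (b * tmp)) -> true; tmp = 0; acc = 0; [i=0]; acc = 1; [i=1]; acc = 1; [i=2]; acc = 1; [i=3]; acc = 0; [i=4]; acc = -1; return 0; calc_v2: tmp = 4; ((tmp - 0) >= (b * tmp)) -> true; aux = -1; tmp = 0; acc = 0; [i=0]; acc = 1; [i=1]; acc = 1; [i=2]; acc = 1; [i=3]; acc = 0; [i=4]; acc = -1; return 0; agreement on 0.
Sweeping the whole domain (35 inputs) finds no disagreement.
verdict: equivalent


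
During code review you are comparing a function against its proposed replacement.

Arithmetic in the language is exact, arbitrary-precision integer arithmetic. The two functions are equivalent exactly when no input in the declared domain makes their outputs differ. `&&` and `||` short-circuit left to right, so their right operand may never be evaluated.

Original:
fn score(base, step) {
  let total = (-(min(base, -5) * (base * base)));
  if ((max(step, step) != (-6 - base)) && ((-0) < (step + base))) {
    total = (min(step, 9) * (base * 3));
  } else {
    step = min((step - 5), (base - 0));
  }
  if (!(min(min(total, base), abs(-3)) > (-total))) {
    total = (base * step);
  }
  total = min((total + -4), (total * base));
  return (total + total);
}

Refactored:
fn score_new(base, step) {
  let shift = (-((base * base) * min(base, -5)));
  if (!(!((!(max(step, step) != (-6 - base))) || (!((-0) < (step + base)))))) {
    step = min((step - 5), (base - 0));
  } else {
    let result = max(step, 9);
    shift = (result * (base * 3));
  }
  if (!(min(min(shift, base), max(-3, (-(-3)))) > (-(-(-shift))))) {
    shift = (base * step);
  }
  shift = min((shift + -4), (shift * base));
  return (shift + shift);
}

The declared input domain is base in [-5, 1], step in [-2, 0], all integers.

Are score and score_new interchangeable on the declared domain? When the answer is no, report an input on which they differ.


These are not equivalent — on base=1, step=0 the outputs split (-8 vs 46).
score: total=5, then ((max(step, step) != (-6 - base)) && ((-0) < (step + base))) is true, then total=0, then (!(min(min(total, base), abs(-3)) > (-total))) is true, then total=0, then total=-4, then returns -8
score_new: shift=5, then (!(!((!(max(step, step) != (-6 - base))) || (!((-0) < (step + base)))))) is false, then result=9, then shift=27, then (!(min(min(shift, base), max(-3, (-(-3)))) > (-(-(-shift))))) is false, then shift=23, then returns 46
verdict: not equivalent; witness: base=1, step=0


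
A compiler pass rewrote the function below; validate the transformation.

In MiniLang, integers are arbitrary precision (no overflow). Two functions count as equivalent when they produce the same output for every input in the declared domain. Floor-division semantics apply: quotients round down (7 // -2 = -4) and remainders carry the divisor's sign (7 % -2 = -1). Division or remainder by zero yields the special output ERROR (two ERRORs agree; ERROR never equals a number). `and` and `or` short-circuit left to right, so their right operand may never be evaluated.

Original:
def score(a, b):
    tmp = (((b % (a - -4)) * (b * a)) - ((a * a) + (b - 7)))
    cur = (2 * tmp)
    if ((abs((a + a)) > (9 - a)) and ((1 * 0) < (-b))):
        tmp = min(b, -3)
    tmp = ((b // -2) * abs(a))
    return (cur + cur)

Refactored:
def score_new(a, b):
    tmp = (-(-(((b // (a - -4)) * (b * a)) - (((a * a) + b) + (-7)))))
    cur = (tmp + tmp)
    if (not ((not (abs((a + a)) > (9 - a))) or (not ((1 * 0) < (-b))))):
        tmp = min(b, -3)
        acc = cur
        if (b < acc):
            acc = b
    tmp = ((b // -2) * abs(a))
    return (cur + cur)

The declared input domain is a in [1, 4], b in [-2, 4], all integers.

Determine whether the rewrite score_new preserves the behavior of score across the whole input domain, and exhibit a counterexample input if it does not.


These are not equivalent — on a=1, b=-2 the outputs split (8 vs 40).
score: tmp := 2 | cur := 4 | ((abs((a + a)) > (9 - a)) and ((1 * 0) < (-b))): false | tmp := 1 | result 8
score_new: tmp := 10 | cur := 20 | (not ((not (abs((a + a)) > (9 - a))) or (not ((1 * 0) < (-b))))): false | tmp := 1 | result 40
verdict: not equivalent; witness: a=1, b=-2


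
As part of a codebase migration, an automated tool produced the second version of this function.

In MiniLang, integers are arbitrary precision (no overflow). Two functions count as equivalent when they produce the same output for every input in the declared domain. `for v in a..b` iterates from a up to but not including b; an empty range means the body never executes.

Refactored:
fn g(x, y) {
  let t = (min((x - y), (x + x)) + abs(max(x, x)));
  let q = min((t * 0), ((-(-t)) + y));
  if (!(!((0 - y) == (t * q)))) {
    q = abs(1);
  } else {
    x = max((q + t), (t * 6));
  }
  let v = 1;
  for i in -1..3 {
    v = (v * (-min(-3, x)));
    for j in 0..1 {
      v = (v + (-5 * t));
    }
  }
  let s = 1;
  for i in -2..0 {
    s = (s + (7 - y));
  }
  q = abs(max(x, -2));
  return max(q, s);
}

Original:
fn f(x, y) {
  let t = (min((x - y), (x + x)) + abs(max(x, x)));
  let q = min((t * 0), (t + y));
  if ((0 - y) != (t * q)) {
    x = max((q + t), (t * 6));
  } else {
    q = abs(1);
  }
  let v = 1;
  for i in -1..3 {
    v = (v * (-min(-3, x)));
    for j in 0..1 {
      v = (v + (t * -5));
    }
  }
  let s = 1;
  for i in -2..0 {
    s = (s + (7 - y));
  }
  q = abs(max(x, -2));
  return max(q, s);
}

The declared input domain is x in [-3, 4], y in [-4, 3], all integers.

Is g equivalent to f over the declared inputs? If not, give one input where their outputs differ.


Comparing the listings, the differences include: boolean connective usage differs, comparison usage differs.
As a probe, take x=4, y=-1: f runs t = 9; q = 0; ((0 - y) != (t * q)) -> true; x = 54; v = 1; [i=-1]; v = 3; [j=0]; v = -42; [i=0]; v = -126; [j=0]; v = -171; [i=1]; v = -513; [j=0]; v = -558; [i=2]; v = -1674; [j=0]; v = -1719; s = 1; [i=-2]; s = 9; [i=-1]; s = 17; q = 54; return 54; g runs t = 9; q = 0; (!(!((0 - y) == (t * q)))) -> false; x = 54; v = 1; [i=-1]; v = 3; [j=0]; v = -42; [i=0]; v = -126; [j=0]; v = -171; [i=1]; v = -513; [j=0]; v = -558; [i=2]; v = -1674; [j=0]; v = -1719; s = 1; [i=-2]; s = 9; [i=-1]; s = 17; q = 54; return 54; both end at 54.
Every one of the 64 inputs gives matching results.
verdict: equivalent


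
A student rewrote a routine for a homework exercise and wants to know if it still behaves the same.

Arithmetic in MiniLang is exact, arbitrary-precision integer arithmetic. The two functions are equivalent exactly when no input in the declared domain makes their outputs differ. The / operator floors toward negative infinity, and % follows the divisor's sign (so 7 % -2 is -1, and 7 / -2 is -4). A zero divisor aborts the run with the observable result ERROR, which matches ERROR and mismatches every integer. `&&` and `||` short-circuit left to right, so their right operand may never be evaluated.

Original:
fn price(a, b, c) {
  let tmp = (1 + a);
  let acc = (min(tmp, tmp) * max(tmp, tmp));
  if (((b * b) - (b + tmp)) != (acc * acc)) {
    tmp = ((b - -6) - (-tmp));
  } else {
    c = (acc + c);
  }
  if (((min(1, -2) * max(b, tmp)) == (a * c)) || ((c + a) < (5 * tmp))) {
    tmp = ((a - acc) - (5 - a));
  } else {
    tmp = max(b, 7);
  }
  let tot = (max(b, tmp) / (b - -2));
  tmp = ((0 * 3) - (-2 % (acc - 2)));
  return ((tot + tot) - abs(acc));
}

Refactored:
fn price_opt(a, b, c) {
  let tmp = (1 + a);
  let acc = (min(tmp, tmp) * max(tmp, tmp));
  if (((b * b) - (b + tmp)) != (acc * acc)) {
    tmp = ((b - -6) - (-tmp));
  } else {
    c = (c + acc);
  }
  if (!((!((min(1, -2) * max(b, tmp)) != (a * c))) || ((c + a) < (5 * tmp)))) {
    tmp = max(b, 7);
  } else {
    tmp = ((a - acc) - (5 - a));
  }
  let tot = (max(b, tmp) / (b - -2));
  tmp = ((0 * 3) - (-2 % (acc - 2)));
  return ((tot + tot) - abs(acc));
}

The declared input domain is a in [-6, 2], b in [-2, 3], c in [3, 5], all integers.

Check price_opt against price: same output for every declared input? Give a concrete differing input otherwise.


Equivalent — the differences include comparison usage differs; also boolean connective usage differs, yet no declared input distinguishes the two.
Tracing a=-1, b=3, c=4: price: tmp becomes 0; next acc becomes 0; next (((b * b) - (b + tmp)) != (acc * acc)) evaluates to true; next tmp becomes 9; next (((min(1, -2) * max(b, tmp)) == (a * c)) || ((c + a) < (5 * tmp))) evaluates to true; next tmp becomes -7; next tot becomes 0; next tmp becomes 0; next final value 0 | price_opt: tmp becomes 0; next acc becomes 0; next (((b * b) - (b + tmp)) != (acc * acc)) evaluates to true; next tmp becomes 9; next (!((!((min(1, -2) * max(b, tmp)) != (a * c))) || ((c + a) < (5 * tmp)))) evaluates to false; next tmp becomes -7; next tot becomes 0; next tmp becomes 0; next final value 0 — matching result 0.
Across all 162 domain points the two functions coincide.
verdict: equivalent


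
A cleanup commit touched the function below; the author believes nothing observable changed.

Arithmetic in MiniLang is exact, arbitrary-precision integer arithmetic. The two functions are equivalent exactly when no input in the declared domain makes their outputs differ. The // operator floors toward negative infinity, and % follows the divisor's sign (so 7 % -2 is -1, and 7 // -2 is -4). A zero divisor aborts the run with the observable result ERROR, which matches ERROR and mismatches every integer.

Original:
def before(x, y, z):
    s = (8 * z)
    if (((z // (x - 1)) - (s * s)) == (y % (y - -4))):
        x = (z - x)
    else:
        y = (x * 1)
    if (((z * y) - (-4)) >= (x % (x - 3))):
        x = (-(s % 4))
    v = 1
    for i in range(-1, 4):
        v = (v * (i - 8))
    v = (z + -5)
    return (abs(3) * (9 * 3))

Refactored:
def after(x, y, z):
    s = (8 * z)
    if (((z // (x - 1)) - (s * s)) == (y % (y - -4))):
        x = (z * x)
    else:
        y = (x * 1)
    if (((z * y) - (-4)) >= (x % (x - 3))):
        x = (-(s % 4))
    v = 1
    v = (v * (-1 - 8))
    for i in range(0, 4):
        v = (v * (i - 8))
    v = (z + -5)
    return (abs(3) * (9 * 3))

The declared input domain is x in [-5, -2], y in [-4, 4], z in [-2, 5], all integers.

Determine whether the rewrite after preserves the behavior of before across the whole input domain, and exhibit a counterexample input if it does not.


Take x=-3, y=-3, z=0.
before: s becomes 0; next (((z // (x - 1)) - (s * s)) == (y % (y - -4))) evaluates to true; next x becomes 3; next hits division by zero so the output is ERROR
after: s becomes 0; next (((z // (x - 1)) - (s * s)) == (y % (y - -4))) evaluates to true; next x becomes 0; next (((z * y) - (-4)) >= (x % (x - 3))) evaluates to true; next x becomes 0; next v becomes 1; next v becomes -9; next at i=0:; next v becomes 72; next at i=1:; next v becomes -504; next at i=2:; next v becomes 3024; next at i=3:; next v becomes -15120; next v becomes -5; next final value 81
ERROR != 81, so the rewrite changes behavior.
verdict: not equivalent; witness: x=-3, y=-3, z=0


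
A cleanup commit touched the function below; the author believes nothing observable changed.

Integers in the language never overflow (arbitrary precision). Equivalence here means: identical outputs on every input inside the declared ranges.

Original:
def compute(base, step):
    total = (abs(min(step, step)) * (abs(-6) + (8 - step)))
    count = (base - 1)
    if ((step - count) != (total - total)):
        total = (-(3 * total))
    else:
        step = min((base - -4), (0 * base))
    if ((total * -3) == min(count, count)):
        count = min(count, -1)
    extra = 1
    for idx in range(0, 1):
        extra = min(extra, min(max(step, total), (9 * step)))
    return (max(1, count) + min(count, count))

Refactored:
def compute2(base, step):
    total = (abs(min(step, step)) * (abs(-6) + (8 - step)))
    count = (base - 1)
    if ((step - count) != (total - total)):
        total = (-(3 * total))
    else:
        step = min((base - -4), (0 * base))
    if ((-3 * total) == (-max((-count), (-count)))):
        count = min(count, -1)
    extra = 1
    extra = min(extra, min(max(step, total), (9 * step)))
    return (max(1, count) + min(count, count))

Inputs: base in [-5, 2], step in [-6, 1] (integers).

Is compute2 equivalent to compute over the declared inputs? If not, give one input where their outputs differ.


Comparing the listings, the differences include: min/max/abs usage differs; also local variable names differ; also loop structure differs; also statement counts differ.
One worked example (base=-2, step=0) — compute: total := 0 | count := -3 | ((step - count) != (total - total)): true | total := 0 | ((total * -3) == min(count, count)): false | extra := 1 | iter idx=0: | extra := 0 | result -2; compute2: total := 0 | count := -3 | ((step - count) != (total - total)): true | total := 0 | ((-3 * total) == (-max((-count), (-count)))): false | extra := 1 | extra := 0 | result -2; agreement on -2.
Sweeping the whole domain (64 inputs) finds no disagreement.
verdict: equivalent


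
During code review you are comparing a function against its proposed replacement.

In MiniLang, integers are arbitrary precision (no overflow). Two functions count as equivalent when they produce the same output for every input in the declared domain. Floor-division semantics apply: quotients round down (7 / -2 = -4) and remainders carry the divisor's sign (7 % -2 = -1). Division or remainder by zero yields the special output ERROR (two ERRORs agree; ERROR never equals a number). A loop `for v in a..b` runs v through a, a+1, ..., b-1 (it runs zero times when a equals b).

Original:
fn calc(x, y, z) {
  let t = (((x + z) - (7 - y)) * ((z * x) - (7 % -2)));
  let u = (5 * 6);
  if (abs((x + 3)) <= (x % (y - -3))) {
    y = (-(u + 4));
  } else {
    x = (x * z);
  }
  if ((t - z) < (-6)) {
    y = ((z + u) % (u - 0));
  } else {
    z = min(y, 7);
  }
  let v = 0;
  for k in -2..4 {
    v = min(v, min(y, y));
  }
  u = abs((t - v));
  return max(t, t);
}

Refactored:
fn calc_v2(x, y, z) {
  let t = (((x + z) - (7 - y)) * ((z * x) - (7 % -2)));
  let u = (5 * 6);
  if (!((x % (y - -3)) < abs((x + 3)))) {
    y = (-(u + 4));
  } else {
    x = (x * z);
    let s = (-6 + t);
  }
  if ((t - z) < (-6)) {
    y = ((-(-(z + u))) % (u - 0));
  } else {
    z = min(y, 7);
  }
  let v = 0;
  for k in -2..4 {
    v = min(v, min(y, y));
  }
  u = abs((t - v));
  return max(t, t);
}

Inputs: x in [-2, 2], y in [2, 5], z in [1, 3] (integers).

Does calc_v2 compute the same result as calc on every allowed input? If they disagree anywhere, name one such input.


The two are interchangeable: constant usage differs, and arithmetic usage differs, and boolean connective usage differs, and local variable names differ, and statement counts differ, and comparison usage differs, and every declared input agrees.
One worked example (x=0, y=4, z=1) — calc: t := -2 | u := 30 | (abs((x + 3)) <= (x % (y - -3))): false | x := 0 | ((t - z) < (-6)): false | z := 4 | v := 0 | iter k=-2: | v := 0 | iter k=-1: | v := 0 | iter k=0: | v := 0 | iter k=1: | v := 0 | iter k=2: | v := 0 | iter k=3: | v := 0 | u := 2 | result -2; calc_v2: t := -2 | u := 30 | (!((x % (y - -3)) < abs((x + 3)))): false | x := 0 | s := -8 | ((t - z) < (-6)): false | z := 4 | v := 0 | iter k=-2: | v := 0 | iter k=-1: | v := 0 | iter k=0: | v := 0 | iter k=1: | v := 0 | iter k=2: | v := 0 | iter k=3: | v := 0 | u := 2 | result -2; agreement on -2.
An exhaustive pass over the 60 declared inputs shows identical outputs.
verdict: equivalent


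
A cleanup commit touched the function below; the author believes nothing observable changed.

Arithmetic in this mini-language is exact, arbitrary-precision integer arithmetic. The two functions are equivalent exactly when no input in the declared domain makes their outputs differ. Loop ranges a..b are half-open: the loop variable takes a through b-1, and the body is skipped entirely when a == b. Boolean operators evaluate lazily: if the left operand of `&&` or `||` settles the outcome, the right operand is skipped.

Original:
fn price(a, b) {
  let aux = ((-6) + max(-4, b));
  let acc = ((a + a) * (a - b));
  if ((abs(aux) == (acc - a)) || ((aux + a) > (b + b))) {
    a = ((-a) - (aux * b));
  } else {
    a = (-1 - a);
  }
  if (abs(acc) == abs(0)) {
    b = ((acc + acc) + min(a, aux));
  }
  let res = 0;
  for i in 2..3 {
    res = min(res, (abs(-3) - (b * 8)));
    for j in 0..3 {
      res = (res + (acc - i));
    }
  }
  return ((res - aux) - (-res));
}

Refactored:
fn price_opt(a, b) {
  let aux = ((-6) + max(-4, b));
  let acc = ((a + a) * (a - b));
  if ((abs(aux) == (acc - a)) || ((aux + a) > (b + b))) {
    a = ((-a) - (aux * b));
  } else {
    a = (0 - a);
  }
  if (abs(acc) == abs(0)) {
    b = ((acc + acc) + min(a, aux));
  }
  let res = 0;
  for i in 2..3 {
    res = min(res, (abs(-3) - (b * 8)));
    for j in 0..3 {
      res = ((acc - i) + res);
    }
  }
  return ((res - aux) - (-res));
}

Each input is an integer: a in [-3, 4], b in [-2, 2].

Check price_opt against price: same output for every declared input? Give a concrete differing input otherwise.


The edit looks behavioral (`-1` became `0`), but over these ranges it never changes the outcome; all 40 inputs agree.
verdict: equivalent


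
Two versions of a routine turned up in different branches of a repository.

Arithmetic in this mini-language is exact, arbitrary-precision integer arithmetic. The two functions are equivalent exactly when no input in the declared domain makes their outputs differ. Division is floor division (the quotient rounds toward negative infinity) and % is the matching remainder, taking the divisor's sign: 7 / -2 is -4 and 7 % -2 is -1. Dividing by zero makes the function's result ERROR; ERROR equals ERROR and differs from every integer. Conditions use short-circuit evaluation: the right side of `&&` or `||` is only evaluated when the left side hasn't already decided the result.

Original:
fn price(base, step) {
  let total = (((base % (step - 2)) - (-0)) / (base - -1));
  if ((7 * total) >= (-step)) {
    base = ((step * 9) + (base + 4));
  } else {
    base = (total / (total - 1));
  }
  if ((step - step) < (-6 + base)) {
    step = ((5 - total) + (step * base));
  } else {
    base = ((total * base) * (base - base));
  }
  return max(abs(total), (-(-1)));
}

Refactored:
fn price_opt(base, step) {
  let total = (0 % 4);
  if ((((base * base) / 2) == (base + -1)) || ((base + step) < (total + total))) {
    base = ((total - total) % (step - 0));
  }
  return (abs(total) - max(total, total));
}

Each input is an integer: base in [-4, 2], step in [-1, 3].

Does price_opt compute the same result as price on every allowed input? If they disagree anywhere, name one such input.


Try base=-4, step=-1.
price: total := 0 | ((7 * total) >= (-step)): false | base := 0 | ((step - step) < (-6 + base)): false | base := 0 | result 1
price_opt: total := 0 | ((((base * base) / 2) == (base + -1)) || ((base + step) < (total + total))): true | base := 0 | result 0
1 vs 0 — the two versions disagree here.
verdict: not equivalent; witness: base=-4, step=-1


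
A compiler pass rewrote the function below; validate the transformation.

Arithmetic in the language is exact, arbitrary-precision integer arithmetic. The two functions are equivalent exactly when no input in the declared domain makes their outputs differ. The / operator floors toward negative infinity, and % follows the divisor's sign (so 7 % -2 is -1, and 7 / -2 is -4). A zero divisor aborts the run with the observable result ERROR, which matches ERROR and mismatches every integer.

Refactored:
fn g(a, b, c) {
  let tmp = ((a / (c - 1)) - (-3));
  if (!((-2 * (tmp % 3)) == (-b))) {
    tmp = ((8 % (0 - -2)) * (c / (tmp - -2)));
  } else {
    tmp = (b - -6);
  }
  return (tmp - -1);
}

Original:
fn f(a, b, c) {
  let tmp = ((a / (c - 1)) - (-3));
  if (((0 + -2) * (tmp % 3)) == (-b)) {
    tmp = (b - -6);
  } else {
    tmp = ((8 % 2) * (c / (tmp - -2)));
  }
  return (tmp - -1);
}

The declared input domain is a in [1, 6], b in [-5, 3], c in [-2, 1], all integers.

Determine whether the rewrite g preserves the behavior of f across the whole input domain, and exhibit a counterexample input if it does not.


The two are interchangeable: boolean connective usage differs; also constant usage differs; also arithmetic usage differs, and every declared input agrees.
One worked example (a=5, b=-4, c=1) — f: division by zero -> ERROR; g: division by zero -> ERROR; agreement on ERROR.
Across all 216 domain points the two functions coincide.
verdict: equivalent


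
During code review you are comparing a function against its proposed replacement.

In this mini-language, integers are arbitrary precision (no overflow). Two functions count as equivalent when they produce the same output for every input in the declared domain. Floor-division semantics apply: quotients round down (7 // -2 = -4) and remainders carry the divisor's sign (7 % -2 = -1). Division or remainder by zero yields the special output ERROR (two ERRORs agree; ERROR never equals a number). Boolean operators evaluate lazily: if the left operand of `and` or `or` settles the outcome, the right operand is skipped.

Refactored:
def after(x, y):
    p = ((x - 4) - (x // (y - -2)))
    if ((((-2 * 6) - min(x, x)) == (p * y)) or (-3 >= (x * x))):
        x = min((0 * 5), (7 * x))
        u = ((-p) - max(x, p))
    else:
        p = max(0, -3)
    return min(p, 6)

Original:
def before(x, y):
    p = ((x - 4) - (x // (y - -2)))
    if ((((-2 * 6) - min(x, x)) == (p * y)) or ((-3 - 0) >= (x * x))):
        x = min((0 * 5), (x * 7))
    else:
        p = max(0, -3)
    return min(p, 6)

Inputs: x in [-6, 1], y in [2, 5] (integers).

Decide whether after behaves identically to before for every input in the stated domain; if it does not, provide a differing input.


This is a faithful refactor — statement counts differ; also min/max/abs usage differs; also constant usage differs; also local variable names differ, but the computed results match everywhere.
As a probe, take x=-4, y=2: before runs p := -7 | ((((-2 * 6) - min(x, x)) == (p * y)) or ((-3 - 0) >= (x * x))): false | p := 0 | result 0; after runs p := -7 | ((((-2 * 6) - min(x, x)) == (p * y)) or (-3 >= (x * x))): false | p := 0 | result 0; both end at 0.
Every one of the 32 inputs gives matching results.
verdict: equivalent


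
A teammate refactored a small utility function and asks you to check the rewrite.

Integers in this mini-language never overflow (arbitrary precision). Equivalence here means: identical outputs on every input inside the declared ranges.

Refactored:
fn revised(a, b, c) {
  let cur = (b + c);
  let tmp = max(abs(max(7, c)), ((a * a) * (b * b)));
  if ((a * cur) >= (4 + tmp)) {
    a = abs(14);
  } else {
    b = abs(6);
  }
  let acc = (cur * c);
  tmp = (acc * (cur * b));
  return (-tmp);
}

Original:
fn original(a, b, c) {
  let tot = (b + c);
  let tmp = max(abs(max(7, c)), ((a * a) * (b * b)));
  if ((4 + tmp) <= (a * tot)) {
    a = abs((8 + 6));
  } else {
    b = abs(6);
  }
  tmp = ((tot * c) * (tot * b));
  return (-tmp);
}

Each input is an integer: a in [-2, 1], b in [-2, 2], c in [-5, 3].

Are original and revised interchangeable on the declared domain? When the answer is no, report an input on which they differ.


Differences: local variable names differ, and statement counts differ, and constant usage differs, and arithmetic usage differs, and comparison usage differs — yet all 180 inputs agree.
verdict: equivalent


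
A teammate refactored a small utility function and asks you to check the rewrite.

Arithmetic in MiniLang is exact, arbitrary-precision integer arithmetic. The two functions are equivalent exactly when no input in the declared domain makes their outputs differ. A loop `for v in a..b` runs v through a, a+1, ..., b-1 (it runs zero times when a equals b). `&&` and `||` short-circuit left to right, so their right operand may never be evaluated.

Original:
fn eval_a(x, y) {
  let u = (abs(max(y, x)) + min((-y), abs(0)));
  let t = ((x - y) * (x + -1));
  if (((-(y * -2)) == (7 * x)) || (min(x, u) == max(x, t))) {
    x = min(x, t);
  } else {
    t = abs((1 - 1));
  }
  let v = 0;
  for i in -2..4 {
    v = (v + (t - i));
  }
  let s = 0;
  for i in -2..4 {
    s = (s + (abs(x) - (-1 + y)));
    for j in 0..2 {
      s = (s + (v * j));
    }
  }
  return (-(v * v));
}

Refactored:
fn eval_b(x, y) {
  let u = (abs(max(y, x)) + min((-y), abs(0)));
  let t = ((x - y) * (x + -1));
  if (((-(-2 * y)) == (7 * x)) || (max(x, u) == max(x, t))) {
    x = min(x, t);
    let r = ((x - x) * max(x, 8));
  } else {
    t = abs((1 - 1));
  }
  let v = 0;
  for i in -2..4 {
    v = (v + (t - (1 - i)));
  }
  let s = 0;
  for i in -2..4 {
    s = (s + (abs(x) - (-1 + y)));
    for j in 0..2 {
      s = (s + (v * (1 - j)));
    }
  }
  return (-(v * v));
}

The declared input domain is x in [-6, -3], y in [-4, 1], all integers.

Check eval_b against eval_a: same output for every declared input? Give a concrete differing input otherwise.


Consider the input x=-3, y=-4.
eval_a: u = 3; t = -4; (((-(y * -2)) == (7 * x)) || (min(x, u) == max(x, t))) -> true; x = -4; v = 0; [i=-2]; v = -2; [i=-1]; v = -5; [i=0]; v = -9; [i=1]; v = -14; [i=2]; v = -20; [i=3]; v = -27; s = 0; [i=-2]; s = 9; [j=0]; s = 9; [j=1]; s = -18; [i=-1]; s = -9; [j=0]; s = -9; [j=1]; s = -36; [i=0]; s = -27; [j=0]; s = -27; [j=1]; s = -54; [i=1]; s = -45; [j=0]; s = -45; [j=1]; s = -72; [i=2]; s = -63; [j=0]; s = -63; [j=1]; s = -90; [i=3]; s = -81; [j=0]; s = -81; [j=1]; s = -108; return -729
eval_b: u = 3; t = -4; (((-(-2 * y)) == (7 * x)) || (max(x, u) == max(x, t))) -> false; t = 0; v = 0; [i=-2]; v = -3; [i=-1]; v = -5; [i=0]; v = -6; [i=1]; v = -6; [i=2]; v = -5; [i=3]; v = -3; s = 0; [i=-2]; s = 8; [j=0]; s = 5; [j=1]; s = 5; [i=-1]; s = 13; [j=0]; s = 10; [j=1]; s = 10; [i=0]; s = 18; [j=0]; s = 15; [j=1]; s = 15; [i=1]; s = 23; [j=0]; s = 20; [j=1]; s = 20; [i=2]; s = 28; [j=0]; s = 25; [j=1]; s = 25; [i=3]; s = 33; [j=0]; s = 30; [j=1]; s = 30; return -9
-729 vs -9 — the two versions disagree here.
verdict: not equivalent; witness: x=-3, y=-4


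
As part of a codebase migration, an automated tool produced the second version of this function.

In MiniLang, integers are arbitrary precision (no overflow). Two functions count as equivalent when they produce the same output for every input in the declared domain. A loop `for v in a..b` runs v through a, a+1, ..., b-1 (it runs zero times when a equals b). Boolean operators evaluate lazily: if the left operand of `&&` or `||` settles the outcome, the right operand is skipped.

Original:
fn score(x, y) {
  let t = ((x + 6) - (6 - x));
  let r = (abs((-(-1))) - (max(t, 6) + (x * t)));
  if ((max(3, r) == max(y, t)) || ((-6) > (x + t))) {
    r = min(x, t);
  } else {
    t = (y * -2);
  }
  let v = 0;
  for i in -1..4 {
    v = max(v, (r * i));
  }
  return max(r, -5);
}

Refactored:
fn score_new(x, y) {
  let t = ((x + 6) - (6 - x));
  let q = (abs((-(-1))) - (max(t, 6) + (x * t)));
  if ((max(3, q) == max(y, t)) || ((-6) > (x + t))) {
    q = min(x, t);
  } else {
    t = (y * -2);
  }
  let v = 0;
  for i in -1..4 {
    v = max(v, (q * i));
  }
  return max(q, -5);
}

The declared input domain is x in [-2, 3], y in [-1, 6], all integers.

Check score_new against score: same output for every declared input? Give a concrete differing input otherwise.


Reading the diff, among the changes: local variable names differ.
Tracing x=-2, y=2: score: t := -4 | r := -13 | ((max(3, r) == max(y, t)) || ((-6) > (x + t))): false | t := -4 | v := 0 | iter i=-1: | v := 13 | iter i=0: | v := 13 | iter i=1: | v := 13 | iter i=2: | v := 13 | iter i=3: | v := 13 | result -5 | score_new: t := -4 | q := -13 | ((max(3, q) == max(y, t)) || ((-6) > (x + t))): false | t := -4 | v := 0 | iter i=-1: | v := 13 | iter i=0: | v := 13 | iter i=1: | v := 13 | iter i=2: | v := 13 | iter i=3: | v := 13 | result -5 — matching result -5.
Sweeping the whole domain (48 inputs) finds no disagreement.
verdict: equivalent


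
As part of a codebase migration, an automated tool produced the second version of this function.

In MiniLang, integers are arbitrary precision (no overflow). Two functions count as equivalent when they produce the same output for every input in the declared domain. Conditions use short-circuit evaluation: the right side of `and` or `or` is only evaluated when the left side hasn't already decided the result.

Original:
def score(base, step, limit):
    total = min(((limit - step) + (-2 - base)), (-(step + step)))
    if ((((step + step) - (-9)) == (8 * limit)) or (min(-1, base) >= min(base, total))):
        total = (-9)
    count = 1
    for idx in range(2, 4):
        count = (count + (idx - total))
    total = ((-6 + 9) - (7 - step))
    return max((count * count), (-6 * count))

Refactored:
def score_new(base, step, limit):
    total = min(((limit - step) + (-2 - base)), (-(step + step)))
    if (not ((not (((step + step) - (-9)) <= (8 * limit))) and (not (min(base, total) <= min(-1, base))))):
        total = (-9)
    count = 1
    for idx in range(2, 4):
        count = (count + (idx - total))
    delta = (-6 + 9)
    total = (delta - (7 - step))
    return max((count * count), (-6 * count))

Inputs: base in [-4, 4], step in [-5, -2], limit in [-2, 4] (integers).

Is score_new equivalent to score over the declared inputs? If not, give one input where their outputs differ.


These are not equivalent — on base=0, step=-5, limit=0 the outputs split (0 vs 576).
score: total=3, then ((((step + step) - (-9)) == (8 * limit)) or (min(-1, base) >= min(base, total))) is false, then count=1, then (idx=2), then count=0, then (idx=3), then count=0, then total=-9, then returns 0
score_new: total=3, then (not ((not (((step + step) - (-9)) <= (8 * limit))) and (not (min(base, total) <= min(-1, base))))) is true, then total=-9, then count=1, then (idx=2), then count=12, then (idx=3), then count=24, then delta=3, then total=-9, then returns 576
verdict: not equivalent; witness: base=0, step=-5, limit=0
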